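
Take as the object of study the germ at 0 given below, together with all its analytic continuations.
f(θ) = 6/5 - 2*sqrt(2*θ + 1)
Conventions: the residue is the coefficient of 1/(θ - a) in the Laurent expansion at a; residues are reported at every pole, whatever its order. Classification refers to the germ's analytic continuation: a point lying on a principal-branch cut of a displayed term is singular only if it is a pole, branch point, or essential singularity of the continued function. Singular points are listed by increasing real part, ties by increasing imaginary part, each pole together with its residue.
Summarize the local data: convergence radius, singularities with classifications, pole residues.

Radius of convergence at 0: 1/2.
At -1/2: an algebraic (square-root) branch point.

Branch term (-2)*sqrt(1 - θ/(-1/2)): its argument vanishes at θ = -1/2, a square-root branch point, modulus 1/2.
The radius of convergence is the smallest modulus among the singular points: 1/2.


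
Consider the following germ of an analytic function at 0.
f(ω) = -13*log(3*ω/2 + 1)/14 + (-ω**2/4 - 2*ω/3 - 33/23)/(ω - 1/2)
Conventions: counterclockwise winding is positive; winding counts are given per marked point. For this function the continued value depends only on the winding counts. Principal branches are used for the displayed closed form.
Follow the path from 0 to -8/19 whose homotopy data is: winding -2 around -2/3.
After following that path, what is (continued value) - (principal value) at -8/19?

Continued minus principal equals (26/7)*pi*i.

The rational part is single-valued and drops out of the difference; each branch term changes only by its own monodromy.
(-13/14)*log(1 - ω/(-2/3)): each positive loop around -2/3 adds 2*pi*i to the log, so winding -2 contributes (-13/14)*(-2)*2*pi*i = (26/7)*pi*i.
Summing the contributions at ω = -8/19 gives (26/7)*pi*i.


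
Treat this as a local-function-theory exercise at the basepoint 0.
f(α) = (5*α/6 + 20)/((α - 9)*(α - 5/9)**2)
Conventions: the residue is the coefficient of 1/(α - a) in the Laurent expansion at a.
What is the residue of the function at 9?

The residue is 4455/11552.

At the order-1 pole 9 set g(α) = (α - (9))*f(α) = (5*α/6 + 20)/(α - 5/9)**2.
Simple pole: residue = g(a) at a = 9, which is 4455/11552.


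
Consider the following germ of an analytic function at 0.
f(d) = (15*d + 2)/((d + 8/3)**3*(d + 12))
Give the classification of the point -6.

Denominator factors: d + 8/3 = -10/3 at d = -6; d + 12 = 6 at d = -6 — none vanishes.
So the germ continues analytically to -6.

The point is a regular point.


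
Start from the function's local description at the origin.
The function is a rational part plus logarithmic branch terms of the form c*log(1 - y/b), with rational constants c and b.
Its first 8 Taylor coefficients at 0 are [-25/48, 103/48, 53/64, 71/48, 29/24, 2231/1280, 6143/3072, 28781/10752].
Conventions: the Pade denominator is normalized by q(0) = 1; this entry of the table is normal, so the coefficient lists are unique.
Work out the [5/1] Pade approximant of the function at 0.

The Pade approximant has numerator coefficients [-25/48, 3525391/1285056, -1049729/642528, 906521/1713408, -627989/1285056, 9166849/25701120]; denominator coefficients [1, -30715/26772].

Taylor coefficients needed (read off): a_0 = -25/48, a_1 = 103/48, a_2 = 53/64, a_3 = 71/48, a_4 = 29/24, a_5 = 2231/1280, a_6 = 6143/3072.
Write the denominator as Q(y) = 1 + q1*y. Requiring Q*f - P = O(y^7) with deg P <= 5 kills the coefficients of y^6..y^6 in Q*f:
  y^6: a_6 + q1*a_5 = 0, i.e. 6143/3072 + (2231/1280)*q1 = 0.
Solving this linear system: q1 = -30715/26772.
The numerator is Q*f truncated at degree 5: P0 = a_0 = -25/48; P1 = a_1 + q1*a_0 = 3525391/1285056; P2 = a_2 + q1*a_1 = -1049729/642528; P3 = a_3 + q1*a_2 = 906521/1713408; P4 = a_4 + q1*a_3 = -627989/1285056; P5 = a_5 + q1*a_4 = 9166849/25701120.


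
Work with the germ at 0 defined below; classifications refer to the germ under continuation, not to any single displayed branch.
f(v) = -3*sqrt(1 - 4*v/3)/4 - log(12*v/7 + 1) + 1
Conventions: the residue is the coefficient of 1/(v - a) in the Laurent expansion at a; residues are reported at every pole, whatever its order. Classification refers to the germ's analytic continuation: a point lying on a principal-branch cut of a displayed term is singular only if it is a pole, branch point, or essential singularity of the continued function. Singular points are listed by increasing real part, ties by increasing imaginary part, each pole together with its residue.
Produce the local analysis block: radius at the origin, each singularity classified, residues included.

Branch term (-3/4)*sqrt(1 - v/(3/4)): its argument vanishes at v = 3/4, a square-root branch point, modulus 3/4.
Branch term (-1)*log(1 - v/(-7/12)): its argument vanishes at v = -7/12, a logarithmic branch point, modulus 7/12.
The radius of convergence is the smallest modulus among the singular points: 7/12.
List the singular points by increasing real part (a conjugate pair: the negative imaginary part first).

Radius of convergence at 0: 7/12.
At -7/12: a logarithmic branch point.
At 3/4: an algebraic (square-root) branch point.


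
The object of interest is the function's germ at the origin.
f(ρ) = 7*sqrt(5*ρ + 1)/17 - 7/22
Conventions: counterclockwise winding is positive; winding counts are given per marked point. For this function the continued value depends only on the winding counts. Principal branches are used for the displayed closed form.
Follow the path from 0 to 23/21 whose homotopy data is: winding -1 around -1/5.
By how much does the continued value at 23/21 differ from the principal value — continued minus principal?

The rational part is single-valued and drops out of the difference; each branch term changes only by its own monodromy.
(7/17)*sqrt(1 - ρ/(-1/5)): winding -1 is odd, the square root flips sign, contributing -2*(7/17)*sqrt(1 - (23/21)/(-1/5)) = -2*(7/17)*sqrt(136/21) = -(4/51)*sqrt(714).
Summing the contributions at ρ = 23/21 gives -(4/51)*sqrt(714).

Continued minus principal equals -(4/51)*sqrt(714).


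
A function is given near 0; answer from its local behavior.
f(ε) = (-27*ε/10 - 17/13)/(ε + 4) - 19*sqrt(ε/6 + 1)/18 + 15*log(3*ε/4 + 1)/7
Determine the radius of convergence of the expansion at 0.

Denominator factor (ε + 4): pole of order 1 at -4, modulus 4.
Branch term (15/7)*log(1 - ε/(-4/3)): its argument vanishes at ε = -4/3, a logarithmic branch point, modulus 4/3.
Branch term (-19/18)*sqrt(1 - ε/(-6)): its argument vanishes at ε = -6, a square-root branch point, modulus 6.
The radius of convergence is the smallest modulus among the singular points: 4/3.

The radius of convergence is 4/3.


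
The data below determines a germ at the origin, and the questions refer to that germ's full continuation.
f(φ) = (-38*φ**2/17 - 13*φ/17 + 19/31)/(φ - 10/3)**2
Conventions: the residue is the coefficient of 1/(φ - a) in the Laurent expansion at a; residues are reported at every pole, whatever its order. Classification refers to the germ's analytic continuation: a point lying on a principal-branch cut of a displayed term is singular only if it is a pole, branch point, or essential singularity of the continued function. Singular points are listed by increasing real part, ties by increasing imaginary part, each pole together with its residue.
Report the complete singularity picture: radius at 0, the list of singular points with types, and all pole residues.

Denominator factor (φ - 10/3)^2: pole of order 2 at 10/3, modulus 10/3.
The radius of convergence is the smallest modulus among the singular points: 10/3.
At the order-2 pole 10/3 set g(φ) = (φ - (10/3))^2*f(φ) = -38*φ**2/17 - 13*φ/17 + 19/31.
Order-2 pole: residue = g'(a); g'(10/3) = -47/3, so the residue is -47/3.

Radius of convergence at 0: 10/3.
At 10/3: a pole of order 2; residue -47/3.


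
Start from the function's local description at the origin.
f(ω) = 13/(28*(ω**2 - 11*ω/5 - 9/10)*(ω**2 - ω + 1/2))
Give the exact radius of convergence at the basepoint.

Denominator factor (ω**2 - 11*ω/5 - 9/10): discriminant 211/25, real irrational roots 11/10 + (1/10)*sqrt(211) and 11/10 - (1/10)*sqrt(211); poles of order 1, moduli 11/10 + (1/10)*sqrt(211) and -11/10 + (1/10)*sqrt(211).
Denominator factor (ω**2 - ω + 1/2): discriminant -1, complex-conjugate roots (1/2) + (1/2)*i and (1/2) - (1/2)*i; poles of order 1, moduli (1/2)*sqrt(2) and (1/2)*sqrt(2).
The radius of convergence is the smallest modulus among the singular points: -11/10 + (1/10)*sqrt(211).

The radius of convergence is -11/10 + (1/10)*sqrt(211).


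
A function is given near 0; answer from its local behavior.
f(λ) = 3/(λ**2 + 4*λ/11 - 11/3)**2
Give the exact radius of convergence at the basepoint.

The radius of convergence is -2/11 + (1/33)*sqrt(4029).

Denominator factor (λ**2 + 4*λ/11 - 11/3)^2: discriminant 5372/363, real irrational roots -2/11 + (1/33)*sqrt(4029) and -2/11 - (1/33)*sqrt(4029); poles of order 2, moduli -2/11 + (1/33)*sqrt(4029) and 2/11 + (1/33)*sqrt(4029).
The radius of convergence is the smallest modulus among the singular points: -2/11 + (1/33)*sqrt(4029).


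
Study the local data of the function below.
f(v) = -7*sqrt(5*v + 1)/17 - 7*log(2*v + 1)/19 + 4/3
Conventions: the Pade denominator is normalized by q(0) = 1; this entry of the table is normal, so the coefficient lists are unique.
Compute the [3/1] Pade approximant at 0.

Taylor coefficients needed (expand at 0): a_0 = 47/51, a_1 = -1141/646, a_2 = 5229/2584, a_3 = -65107/15504, a_4 = 476553/41344.
Write the denominator as Q(v) = 1 + q1*v. Requiring Q*f - P = O(v^5) with deg P <= 3 kills the coefficients of v^4..v^4 in Q*f:
  v^4: a_4 + q1*a_3 = 0, i.e. 476553/41344 + (-65107/15504)*q1 = 0.
Solving this linear system: q1 = 204237/74408.
The numerator is Q*f truncated at degree 3: P0 = a_0 = 47/51; P1 = a_1 + q1*a_0 = 18344783/24033784; P2 = a_2 + q1*a_1 = -135764559/48067568; P3 = a_3 + q1*a_2 = 781624991/576810816.

The Pade approximant has numerator coefficients [47/51, 18344783/24033784, -135764559/48067568, 781624991/576810816]; denominator coefficients [1, 204237/74408].


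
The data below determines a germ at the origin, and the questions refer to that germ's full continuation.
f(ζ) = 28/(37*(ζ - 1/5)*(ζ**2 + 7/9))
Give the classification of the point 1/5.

The denominator factor ζ - 1/5 vanishes at 1/5 and appears to the power 1; the numerator there equals 28/37, nonzero, and no other factor vanishes.
Hence a pole whose order is the multiplicity, 1.

The point is a pole of order 1.


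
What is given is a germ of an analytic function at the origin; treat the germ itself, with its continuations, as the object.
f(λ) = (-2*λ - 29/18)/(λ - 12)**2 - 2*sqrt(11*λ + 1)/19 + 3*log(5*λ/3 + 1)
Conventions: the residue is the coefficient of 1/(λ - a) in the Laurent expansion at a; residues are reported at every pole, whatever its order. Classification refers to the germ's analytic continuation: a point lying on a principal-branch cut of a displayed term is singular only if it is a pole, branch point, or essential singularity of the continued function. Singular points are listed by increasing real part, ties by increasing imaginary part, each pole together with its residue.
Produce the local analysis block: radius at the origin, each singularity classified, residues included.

Radius of convergence at 0: 1/11.
At -3/5: a logarithmic branch point.
At -1/11: an algebraic (square-root) branch point.
At 12: a pole of order 2; residue -2.

Denominator factor (λ - 12)^2: pole of order 2 at 12, modulus 12.
Branch term (3)*log(1 - λ/(-3/5)): its argument vanishes at λ = -3/5, a logarithmic branch point, modulus 3/5.
Branch term (-2/19)*sqrt(1 - λ/(-1/11)): its argument vanishes at λ = -1/11, a square-root branch point, modulus 1/11.
The radius of convergence is the smallest modulus among the singular points: 1/11.
The branch terms are analytic at 12 and contribute nothing to the residue; only the rational part matters.
At the order-2 pole 12 set g(λ) = (λ - (12))^2*(rational part) = -2*λ - 29/18.
Order-2 pole: residue = g'(a); g'(12) = -2, so the residue is -2.
List the singular points by increasing real part (a conjugate pair: the negative imaginary part first).


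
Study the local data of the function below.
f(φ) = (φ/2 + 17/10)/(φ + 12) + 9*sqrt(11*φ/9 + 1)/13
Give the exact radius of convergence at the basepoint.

The radius of convergence is 9/11.

Denominator factor (φ + 12): pole of order 1 at -12, modulus 12.
Branch term (9/13)*sqrt(1 - φ/(-9/11)): its argument vanishes at φ = -9/11, a square-root branch point, modulus 9/11.
The radius of convergence is the smallest modulus among the singular points: 9/11.


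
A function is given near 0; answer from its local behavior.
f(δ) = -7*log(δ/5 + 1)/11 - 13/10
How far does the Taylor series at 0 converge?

The radius of convergence is 5.

Branch term (-7/11)*log(1 - δ/(-5)): its argument vanishes at δ = -5, a logarithmic branch point, modulus 5.
The radius of convergence is the smallest modulus among the singular points: 5.


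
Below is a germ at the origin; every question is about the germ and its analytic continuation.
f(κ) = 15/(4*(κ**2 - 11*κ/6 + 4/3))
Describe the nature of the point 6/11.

Denominator factors: κ**2 - 11*κ/6 + 4/3 = 229/363 at κ = 6/11 — none vanishes.
So the germ continues analytically to 6/11.

The point is a regular point.


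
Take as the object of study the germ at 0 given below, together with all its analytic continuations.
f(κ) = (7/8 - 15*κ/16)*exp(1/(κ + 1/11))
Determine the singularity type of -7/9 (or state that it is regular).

There is no denominator, hence no pole anywhere.
The essential point of exp(1/(κ - (-1/11))) is -1/11, not -7/9.
So the germ continues analytically to -7/9.

The point is a regular point.


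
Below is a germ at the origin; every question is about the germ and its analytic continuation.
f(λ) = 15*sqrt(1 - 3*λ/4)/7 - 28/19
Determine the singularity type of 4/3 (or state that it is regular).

The term (15/7)*sqrt(1 - λ/(4/3)) has argument 1 - 4/3/(4/3) = 0 at 4/3: a square-root (algebraic, two-sheeted) branch point; the remaining terms are analytic or single-valued there.

The point is an algebraic (square-root) branch point.


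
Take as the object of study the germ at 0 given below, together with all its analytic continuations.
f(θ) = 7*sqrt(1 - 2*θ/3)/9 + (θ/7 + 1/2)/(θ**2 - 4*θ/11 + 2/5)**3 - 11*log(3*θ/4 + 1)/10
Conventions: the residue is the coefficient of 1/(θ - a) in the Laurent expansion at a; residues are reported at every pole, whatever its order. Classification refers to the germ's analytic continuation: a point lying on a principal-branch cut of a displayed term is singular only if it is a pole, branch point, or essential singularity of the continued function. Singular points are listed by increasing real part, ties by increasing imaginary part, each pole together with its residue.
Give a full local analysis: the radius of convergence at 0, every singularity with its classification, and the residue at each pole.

Radius of convergence at 0: (1/5)*sqrt(10).
At -4/3: a logarithmic branch point.
At (2/11) - ((1/55)*sqrt(1110))*i: a pole of order 3; residue ((3294225/90770176)*sqrt(1110))*i.
At (2/11) + ((1/55)*sqrt(1110))*i: a pole of order 3; residue -((3294225/90770176)*sqrt(1110))*i.
At 3/2: an algebraic (square-root) branch point.

Denominator factor (θ**2 - 4*θ/11 + 2/5)^3: discriminant -888/605, complex-conjugate roots (2/11) + ((1/55)*sqrt(1110))*i and (2/11) - ((1/55)*sqrt(1110))*i; poles of order 3, moduli (1/5)*sqrt(10) and (1/5)*sqrt(10).
Branch term (-11/10)*log(1 - θ/(-4/3)): its argument vanishes at θ = -4/3, a logarithmic branch point, modulus 4/3.
Branch term (7/9)*sqrt(1 - θ/(3/2)): its argument vanishes at θ = 3/2, a square-root branch point, modulus 3/2.
The radius of convergence is the smallest modulus among the singular points: (1/5)*sqrt(10).
The branch terms are analytic at (2/11) - ((1/55)*sqrt(1110))*i and contribute nothing to the residue; only the rational part matters.
The factor θ**2 - 4*θ/11 + 2/5 splits as (θ - a)(θ - a') with a = (2/11) - ((1/55)*sqrt(1110))*i, a' = (2/11) + ((1/55)*sqrt(1110))*i. At the order-3 pole a set g(θ) = (θ - a)^3*(rational part) = [θ/7 + 1/2] / (θ - a')^3.
Order-3 pole: residue = g''(a)/2; g''((2/11) - ((1/55)*sqrt(1110))*i) = ((3294225/45385088)*sqrt(1110))*i, so the residue is ((3294225/90770176)*sqrt(1110))*i.
The branch terms are analytic at (2/11) + ((1/55)*sqrt(1110))*i and contribute nothing to the residue; only the rational part matters.
The factor θ**2 - 4*θ/11 + 2/5 splits as (θ - a)(θ - a') with a = (2/11) + ((1/55)*sqrt(1110))*i, a' = (2/11) - ((1/55)*sqrt(1110))*i. At the order-3 pole a set g(θ) = (θ - a)^3*(rational part) = [θ/7 + 1/2] / (θ - a')^3.
Order-3 pole: residue = g''(a)/2; g''((2/11) + ((1/55)*sqrt(1110))*i) = -((3294225/45385088)*sqrt(1110))*i, so the residue is -((3294225/90770176)*sqrt(1110))*i.
List the singular points by increasing real part (a conjugate pair: the negative imaginary part first).


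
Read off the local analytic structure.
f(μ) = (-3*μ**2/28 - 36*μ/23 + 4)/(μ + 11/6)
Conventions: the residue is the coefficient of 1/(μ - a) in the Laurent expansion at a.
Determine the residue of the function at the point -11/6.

At the order-1 pole -11/6 set g(μ) = (μ - (-11/6))*f(μ) = -3*μ**2/28 - 36*μ/23 + 4.
Simple pole: residue = g(a) at a = -11/6, which is 50305/7728.

The residue is 50305/7728.


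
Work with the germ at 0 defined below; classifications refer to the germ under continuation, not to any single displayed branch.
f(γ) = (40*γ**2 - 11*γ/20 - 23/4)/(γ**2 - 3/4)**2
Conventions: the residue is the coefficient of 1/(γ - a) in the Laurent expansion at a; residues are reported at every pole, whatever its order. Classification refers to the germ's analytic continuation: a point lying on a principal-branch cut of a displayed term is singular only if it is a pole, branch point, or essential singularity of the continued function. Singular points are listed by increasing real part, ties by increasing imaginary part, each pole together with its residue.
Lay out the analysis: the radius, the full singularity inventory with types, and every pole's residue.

Denominator factor (γ**2 - 3/4)^2: discriminant 3, real irrational roots (1/2)*sqrt(3) and -(1/2)*sqrt(3); poles of order 2, moduli (1/2)*sqrt(3) and (1/2)*sqrt(3).
The radius of convergence is the smallest modulus among the singular points: (1/2)*sqrt(3).
The factor γ**2 - 3/4 splits as (γ - a)(γ - a') with a = -(1/2)*sqrt(3), a' = (1/2)*sqrt(3). At the order-2 pole a set g(γ) = (γ - a)^2*f(γ) = [40*γ**2 - 11*γ/20 - 23/4] / (γ - a')^2.
Order-2 pole: residue = g'(a); g'(-(1/2)*sqrt(3)) = -(143/18)*sqrt(3), so the residue is -(143/18)*sqrt(3).
The factor γ**2 - 3/4 splits as (γ - a)(γ - a') with a = (1/2)*sqrt(3), a' = -(1/2)*sqrt(3). At the order-2 pole a set g(γ) = (γ - a)^2*f(γ) = [40*γ**2 - 11*γ/20 - 23/4] / (γ - a')^2.
Order-2 pole: residue = g'(a); g'((1/2)*sqrt(3)) = (143/18)*sqrt(3), so the residue is (143/18)*sqrt(3).
List the singular points by increasing real part (a conjugate pair: the negative imaginary part first).

Radius of convergence at 0: (1/2)*sqrt(3).
At -(1/2)*sqrt(3): a pole of order 2; residue -(143/18)*sqrt(3).
At (1/2)*sqrt(3): a pole of order 2; residue (143/18)*sqrt(3).


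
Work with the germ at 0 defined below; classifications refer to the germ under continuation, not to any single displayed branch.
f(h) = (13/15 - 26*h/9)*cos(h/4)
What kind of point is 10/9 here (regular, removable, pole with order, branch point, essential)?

The point is a regular point.

There is no denominator, hence no pole anywhere.
The factor cos(h/4) is entire.
So the germ continues analytically to 10/9.


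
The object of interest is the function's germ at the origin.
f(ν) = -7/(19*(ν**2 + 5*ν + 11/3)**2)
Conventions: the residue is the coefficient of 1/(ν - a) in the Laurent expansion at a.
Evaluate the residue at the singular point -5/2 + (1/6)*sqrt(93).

The residue is (42/18259)*sqrt(93).

The factor ν**2 + 5*ν + 11/3 splits as (ν - a)(ν - a') with a = -5/2 + (1/6)*sqrt(93), a' = -5/2 - (1/6)*sqrt(93). At the order-2 pole a set g(ν) = (ν - a)^2*f(ν) = [-7/19] / (ν - a')^2.
Order-2 pole: residue = g'(a); g'(-5/2 + (1/6)*sqrt(93)) = (42/18259)*sqrt(93), so the residue is (42/18259)*sqrt(93).


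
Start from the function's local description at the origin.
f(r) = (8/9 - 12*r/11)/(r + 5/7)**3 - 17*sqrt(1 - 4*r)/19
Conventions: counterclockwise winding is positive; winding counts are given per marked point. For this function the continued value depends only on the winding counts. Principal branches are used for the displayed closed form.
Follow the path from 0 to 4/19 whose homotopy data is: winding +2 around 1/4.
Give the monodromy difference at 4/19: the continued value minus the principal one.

The rational part is single-valued and drops out of the difference; each branch term changes only by its own monodromy.
(-17/19)*sqrt(1 - r/(1/4)): winding +2 is even, the square root returns to the same sheet, contribution 0.
Summing the contributions at r = 4/19 gives 0.

Continued minus principal equals 0.


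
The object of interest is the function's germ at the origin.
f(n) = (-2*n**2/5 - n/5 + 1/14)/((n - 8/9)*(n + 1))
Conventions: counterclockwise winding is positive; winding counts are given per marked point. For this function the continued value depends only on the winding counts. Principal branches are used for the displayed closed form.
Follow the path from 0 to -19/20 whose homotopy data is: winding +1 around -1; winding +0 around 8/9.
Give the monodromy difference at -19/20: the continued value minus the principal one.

Continued minus principal equals 0.

The function is rational, hence single-valued: continuing it around any pole returns the same value, so the difference is 0.


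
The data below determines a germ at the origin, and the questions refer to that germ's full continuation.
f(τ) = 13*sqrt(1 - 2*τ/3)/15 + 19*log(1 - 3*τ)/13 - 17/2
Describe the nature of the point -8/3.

The point is a regular point.

There is no denominator, hence no pole anywhere.
Branch term sqrt(1 - τ/(3/2)): argument at -8/3 is 25/9, nonzero, so -8/3 is not its branch point (a point on a principal cut is still regular for the continued germ).
Branch term log(1 - τ/(1/3)): argument at -8/3 is 9, nonzero, so -8/3 is not its branch point (a point on a principal cut is still regular for the continued germ).
So the germ continues analytically to -8/3.


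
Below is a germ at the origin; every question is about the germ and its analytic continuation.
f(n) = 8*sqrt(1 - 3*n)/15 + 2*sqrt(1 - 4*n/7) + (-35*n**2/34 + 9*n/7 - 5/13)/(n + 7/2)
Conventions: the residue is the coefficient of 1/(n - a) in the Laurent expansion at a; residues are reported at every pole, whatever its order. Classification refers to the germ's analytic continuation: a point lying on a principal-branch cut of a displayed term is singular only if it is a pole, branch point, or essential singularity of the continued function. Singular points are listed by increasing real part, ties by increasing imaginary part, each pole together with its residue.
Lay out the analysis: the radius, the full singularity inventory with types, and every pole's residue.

Radius of convergence at 0: 1/3.
At -7/2: a pole of order 1; residue -30931/1768.
At 1/3: an algebraic (square-root) branch point.
At 7/4: an algebraic (square-root) branch point.

Denominator factor (n + 7/2): pole of order 1 at -7/2, modulus 7/2.
Branch term (8/15)*sqrt(1 - n/(1/3)): its argument vanishes at n = 1/3, a square-root branch point, modulus 1/3.
Branch term (2)*sqrt(1 - n/(7/4)): its argument vanishes at n = 7/4, a square-root branch point, modulus 7/4.
The radius of convergence is the smallest modulus among the singular points: 1/3.
The branch terms are analytic at -7/2 and contribute nothing to the residue; only the rational part matters.
At the order-1 pole -7/2 set g(n) = (n - (-7/2))*(rational part) = -35*n**2/34 + 9*n/7 - 5/13.
Simple pole: residue = g(a) at a = -7/2, which is -30931/1768.
List the singular points by increasing real part (a conjugate pair: the negative imaginary part first).


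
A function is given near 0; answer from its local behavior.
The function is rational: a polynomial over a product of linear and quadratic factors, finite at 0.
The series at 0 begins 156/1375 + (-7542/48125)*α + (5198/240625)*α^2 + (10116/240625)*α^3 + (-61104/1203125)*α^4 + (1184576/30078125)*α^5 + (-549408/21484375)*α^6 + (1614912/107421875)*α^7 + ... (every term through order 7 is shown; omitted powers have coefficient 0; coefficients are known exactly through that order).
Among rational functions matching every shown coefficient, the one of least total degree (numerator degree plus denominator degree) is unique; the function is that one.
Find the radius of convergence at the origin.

No rational of total degree below 5 reproduces all 8 coefficients; solving the [2/3] Pade equations on them gives f(α) = (-7*α**2/4 - 9*α/28 + 39/22)/(α + 5/2)**3, whose expansion matches every shown term.
Denominator factor (α + 5/2)^3: pole of order 3 at -5/2, modulus 5/2.
The radius of convergence is the smallest modulus among the singular points: 5/2.

The radius of convergence is 5/2.


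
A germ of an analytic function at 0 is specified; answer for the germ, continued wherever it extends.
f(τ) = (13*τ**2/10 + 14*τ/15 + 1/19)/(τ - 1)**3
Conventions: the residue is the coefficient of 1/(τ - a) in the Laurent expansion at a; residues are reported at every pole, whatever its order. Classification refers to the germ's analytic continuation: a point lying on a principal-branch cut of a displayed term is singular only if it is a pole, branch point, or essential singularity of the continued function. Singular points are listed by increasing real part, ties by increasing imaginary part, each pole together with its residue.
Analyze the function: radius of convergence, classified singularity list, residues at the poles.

Denominator factor (τ - 1)^3: pole of order 3 at 1, modulus 1.
The radius of convergence is the smallest modulus among the singular points: 1.
At the order-3 pole 1 set g(τ) = (τ - (1))^3*f(τ) = 13*τ**2/10 + 14*τ/15 + 1/19.
Order-3 pole: residue = g''(a)/2; g''(1) = 13/5, so the residue is 13/10.

Radius of convergence at 0: 1.
At 1: a pole of order 3; residue 13/10.


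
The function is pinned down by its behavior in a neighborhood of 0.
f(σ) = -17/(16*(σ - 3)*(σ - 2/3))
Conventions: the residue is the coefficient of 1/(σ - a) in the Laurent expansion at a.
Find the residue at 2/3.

The residue is 51/112.

At the order-1 pole 2/3 set g(σ) = (σ - (2/3))*f(σ) = -17/(16*(σ - 3)).
Simple pole: residue = g(a) at a = 2/3, which is 51/112.


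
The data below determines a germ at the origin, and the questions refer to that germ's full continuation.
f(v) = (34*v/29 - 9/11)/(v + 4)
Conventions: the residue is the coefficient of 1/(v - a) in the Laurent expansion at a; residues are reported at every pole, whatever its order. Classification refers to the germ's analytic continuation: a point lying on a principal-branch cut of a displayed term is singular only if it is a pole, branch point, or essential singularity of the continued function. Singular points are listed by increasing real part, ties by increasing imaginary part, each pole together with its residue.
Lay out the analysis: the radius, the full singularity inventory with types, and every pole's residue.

Denominator factor (v + 4): pole of order 1 at -4, modulus 4.
The radius of convergence is the smallest modulus among the singular points: 4.
At the order-1 pole -4 set g(v) = (v - (-4))*f(v) = 34*v/29 - 9/11.
Simple pole: residue = g(a) at a = -4, which is -1757/319.

Radius of convergence at 0: 4.
At -4: a pole of order 1; residue -1757/319.


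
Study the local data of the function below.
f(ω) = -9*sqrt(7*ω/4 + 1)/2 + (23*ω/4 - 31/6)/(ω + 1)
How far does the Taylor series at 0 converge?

Denominator factor (ω + 1): pole of order 1 at -1, modulus 1.
Branch term (-9/2)*sqrt(1 - ω/(-4/7)): its argument vanishes at ω = -4/7, a square-root branch point, modulus 4/7.
The radius of convergence is the smallest modulus among the singular points: 4/7.

The radius of convergence is 4/7.


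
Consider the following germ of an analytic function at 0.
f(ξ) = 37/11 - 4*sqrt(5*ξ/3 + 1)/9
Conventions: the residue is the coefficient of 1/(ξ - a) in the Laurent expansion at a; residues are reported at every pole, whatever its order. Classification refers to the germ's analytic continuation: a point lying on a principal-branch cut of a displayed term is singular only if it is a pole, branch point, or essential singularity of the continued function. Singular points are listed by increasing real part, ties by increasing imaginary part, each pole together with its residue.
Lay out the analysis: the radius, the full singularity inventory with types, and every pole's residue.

Radius of convergence at 0: 3/5.
At -3/5: an algebraic (square-root) branch point.

Branch term (-4/9)*sqrt(1 - ξ/(-3/5)): its argument vanishes at ξ = -3/5, a square-root branch point, modulus 3/5.
The radius of convergence is the smallest modulus among the singular points: 3/5.


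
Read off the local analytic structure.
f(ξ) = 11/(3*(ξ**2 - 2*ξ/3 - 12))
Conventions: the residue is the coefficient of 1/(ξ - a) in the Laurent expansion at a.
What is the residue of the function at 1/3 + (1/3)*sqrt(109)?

The residue is (11/218)*sqrt(109).

The factor ξ**2 - 2*ξ/3 - 12 splits as (ξ - a)(ξ - a') with a = 1/3 + (1/3)*sqrt(109), a' = 1/3 - (1/3)*sqrt(109). At the order-1 pole a set g(ξ) = (ξ - a)*f(ξ) = [11/3] / (ξ - a').
Simple pole: residue = g(a) at a = 1/3 + (1/3)*sqrt(109), which is (11/218)*sqrt(109).


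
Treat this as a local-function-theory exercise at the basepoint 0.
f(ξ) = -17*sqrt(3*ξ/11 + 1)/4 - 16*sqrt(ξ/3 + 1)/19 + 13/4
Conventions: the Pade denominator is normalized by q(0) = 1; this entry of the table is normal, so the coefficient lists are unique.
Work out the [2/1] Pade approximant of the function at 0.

Taylor coefficients needed (expand at 0): a_0 = -35/19, a_1 = -3611/5016, a_2 = 33907/662112, a_3 = -320651/43699392.
Write the denominator as Q(ξ) = 1 + q1*ξ. Requiring Q*f - P = O(ξ^4) with deg P <= 2 kills the coefficients of ξ^3..ξ^3 in Q*f:
  ξ^3: a_3 + q1*a_2 = 0, i.e. -320651/43699392 + (33907/662112)*q1 = 0.
Solving this linear system: q1 = 320651/2237862.
The numerator is Q*f truncated at degree 2: P0 = a_0 = -35/19; P1 = a_1 + q1*a_0 = -55776439/56692504; P2 = a_2 + q1*a_1 = -1166056873/22450231584.

The Pade approximant has numerator coefficients [-35/19, -55776439/56692504, -1166056873/22450231584]; denominator coefficients [1, 320651/2237862].


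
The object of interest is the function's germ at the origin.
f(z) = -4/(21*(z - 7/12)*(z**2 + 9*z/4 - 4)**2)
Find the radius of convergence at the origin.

The radius of convergence is 7/12.

Denominator factor (z**2 + 9*z/4 - 4)^2: discriminant 337/16, real irrational roots -9/8 + (1/8)*sqrt(337) and -9/8 - (1/8)*sqrt(337); poles of order 2, moduli -9/8 + (1/8)*sqrt(337) and 9/8 + (1/8)*sqrt(337).
Denominator factor (z - 7/12): pole of order 1 at 7/12, modulus 7/12.
The radius of convergence is the smallest modulus among the singular points: 7/12.


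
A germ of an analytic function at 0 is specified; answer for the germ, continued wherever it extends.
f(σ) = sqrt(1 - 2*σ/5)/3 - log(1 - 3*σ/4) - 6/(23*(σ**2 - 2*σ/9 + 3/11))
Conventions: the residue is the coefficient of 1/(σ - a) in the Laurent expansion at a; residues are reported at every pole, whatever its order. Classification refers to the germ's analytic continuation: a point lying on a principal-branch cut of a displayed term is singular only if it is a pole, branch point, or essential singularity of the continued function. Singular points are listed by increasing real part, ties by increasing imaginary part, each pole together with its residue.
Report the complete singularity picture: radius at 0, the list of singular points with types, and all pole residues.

Denominator factor (σ**2 - 2*σ/9 + 3/11): discriminant -928/891, complex-conjugate roots (1/9) + ((2/99)*sqrt(638))*i and (1/9) - ((2/99)*sqrt(638))*i; poles of order 1, moduli (1/11)*sqrt(33) and (1/11)*sqrt(33).
Branch term (1/3)*sqrt(1 - σ/(5/2)): its argument vanishes at σ = 5/2, a square-root branch point, modulus 5/2.
Branch term (-1)*log(1 - σ/(4/3)): its argument vanishes at σ = 4/3, a logarithmic branch point, modulus 4/3.
The radius of convergence is the smallest modulus among the singular points: (1/11)*sqrt(33).
The branch terms are analytic at (1/9) - ((2/99)*sqrt(638))*i and contribute nothing to the residue; only the rational part matters.
The factor σ**2 - 2*σ/9 + 3/11 splits as (σ - a)(σ - a') with a = (1/9) - ((2/99)*sqrt(638))*i, a' = (1/9) + ((2/99)*sqrt(638))*i. At the order-1 pole a set g(σ) = (σ - a)*(rational part) = [-6/23] / (σ - a').
Simple pole: residue = g(a) at a = (1/9) - ((2/99)*sqrt(638))*i, which is -((27/2668)*sqrt(638))*i.
The branch terms are analytic at (1/9) + ((2/99)*sqrt(638))*i and contribute nothing to the residue; only the rational part matters.
The factor σ**2 - 2*σ/9 + 3/11 splits as (σ - a)(σ - a') with a = (1/9) + ((2/99)*sqrt(638))*i, a' = (1/9) - ((2/99)*sqrt(638))*i. At the order-1 pole a set g(σ) = (σ - a)*(rational part) = [-6/23] / (σ - a').
Simple pole: residue = g(a) at a = (1/9) + ((2/99)*sqrt(638))*i, which is ((27/2668)*sqrt(638))*i.
List the singular points by increasing real part (a conjugate pair: the negative imaginary part first).

Radius of convergence at 0: (1/11)*sqrt(33).
At (1/9) - ((2/99)*sqrt(638))*i: a pole of order 1; residue -((27/2668)*sqrt(638))*i.
At (1/9) + ((2/99)*sqrt(638))*i: a pole of order 1; residue ((27/2668)*sqrt(638))*i.
At 4/3: a logarithmic branch point.
At 5/2: an algebraic (square-root) branch point.


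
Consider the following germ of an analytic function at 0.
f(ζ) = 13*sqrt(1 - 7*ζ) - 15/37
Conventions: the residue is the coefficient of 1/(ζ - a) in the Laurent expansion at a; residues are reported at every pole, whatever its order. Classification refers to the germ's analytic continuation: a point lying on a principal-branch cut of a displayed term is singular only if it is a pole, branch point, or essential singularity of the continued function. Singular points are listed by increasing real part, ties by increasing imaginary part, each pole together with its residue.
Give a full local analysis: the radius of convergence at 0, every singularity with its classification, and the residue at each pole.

Radius of convergence at 0: 1/7.
At 1/7: an algebraic (square-root) branch point.

Branch term (13)*sqrt(1 - ζ/(1/7)): its argument vanishes at ζ = 1/7, a square-root branch point, modulus 1/7.
The radius of convergence is the smallest modulus among the singular points: 1/7.


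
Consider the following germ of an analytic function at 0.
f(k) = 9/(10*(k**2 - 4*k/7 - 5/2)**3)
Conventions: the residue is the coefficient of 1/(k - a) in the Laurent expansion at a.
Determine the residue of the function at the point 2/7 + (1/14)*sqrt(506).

The residue is (453789/647771080)*sqrt(506).


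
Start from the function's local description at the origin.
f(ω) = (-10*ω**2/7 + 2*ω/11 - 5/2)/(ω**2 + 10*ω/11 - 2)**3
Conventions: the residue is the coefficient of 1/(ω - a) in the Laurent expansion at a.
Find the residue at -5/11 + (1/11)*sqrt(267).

The residue is -(4119445/1421217504)*sqrt(267).

The factor ω**2 + 10*ω/11 - 2 splits as (ω - a)(ω - a') with a = -5/11 + (1/11)*sqrt(267), a' = -5/11 - (1/11)*sqrt(267). At the order-3 pole a set g(ω) = (ω - a)^3*f(ω) = [-10*ω**2/7 + 2*ω/11 - 5/2] / (ω - a')^3.
Order-3 pole: residue = g''(a)/2; g''(-5/11 + (1/11)*sqrt(267)) = -(4119445/710608752)*sqrt(267), so the residue is -(4119445/1421217504)*sqrt(267).


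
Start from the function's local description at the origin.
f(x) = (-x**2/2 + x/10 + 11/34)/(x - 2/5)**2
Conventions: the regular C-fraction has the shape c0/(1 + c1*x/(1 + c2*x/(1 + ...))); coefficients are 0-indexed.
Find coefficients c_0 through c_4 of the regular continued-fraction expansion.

Taylor coefficients (expand at 0): a_0 = 275/136, a_1 = 365/34, a_2 = 20625/544, a_3 = 66625/544, a_4 = 816875/2176.
c0 = a_0 = 275/136. Peel one level at a time: if S = 1 + c*x/S' with S'(0) = 1, then c is the x-coefficient of S and S' = c*x/(S - 1).
S_1 = c0/f = 1 + (-292/55)*x + (114181/12100)*x^2 + ...; c1 = -292/55.
S_2 = c1*x/(S_1 - 1) = 1 + (114181/64240)*x + (1452025/1364224)*x^2 + ...; c2 = 114181/64240.
S_3 = c2*x/(S_2 - 1) = 1 + (-79861375/133363408)*x + (-6788216875/13037300761)*x^2 + ...; c3 = -79861375/133363408.
S_4 = c3*x/(S_3 - 1) = 1 + (-99280/114181)*x + ...; c4 = -99280/114181.

The regular C-fraction coefficients are [275/136, -292/55, 114181/64240, -79861375/133363408, -99280/114181].


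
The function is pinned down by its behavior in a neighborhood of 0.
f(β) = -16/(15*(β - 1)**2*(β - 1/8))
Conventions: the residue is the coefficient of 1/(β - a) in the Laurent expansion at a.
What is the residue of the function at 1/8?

The residue is -1024/735.

At the order-1 pole 1/8 set g(β) = (β - (1/8))*f(β) = -16/(15*(β - 1)**2).
Simple pole: residue = g(a) at a = 1/8, which is -1024/735.


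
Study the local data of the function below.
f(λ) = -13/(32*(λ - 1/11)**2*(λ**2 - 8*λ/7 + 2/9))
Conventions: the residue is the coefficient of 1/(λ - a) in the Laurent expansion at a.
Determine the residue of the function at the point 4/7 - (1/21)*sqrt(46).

The residue is 362999637/29799200 + (5317751439/2741526400)*sqrt(46).

The factor λ**2 - 8*λ/7 + 2/9 splits as (λ - a)(λ - a') with a = 4/7 - (1/21)*sqrt(46), a' = 4/7 + (1/21)*sqrt(46). At the order-1 pole a set g(λ) = (λ - a)*f(λ) = [-13/(32*(λ - 1/11)**2)] / (λ - a').
Simple pole: residue = g(a) at a = 4/7 - (1/21)*sqrt(46), which is 362999637/29799200 + (5317751439/2741526400)*sqrt(46).


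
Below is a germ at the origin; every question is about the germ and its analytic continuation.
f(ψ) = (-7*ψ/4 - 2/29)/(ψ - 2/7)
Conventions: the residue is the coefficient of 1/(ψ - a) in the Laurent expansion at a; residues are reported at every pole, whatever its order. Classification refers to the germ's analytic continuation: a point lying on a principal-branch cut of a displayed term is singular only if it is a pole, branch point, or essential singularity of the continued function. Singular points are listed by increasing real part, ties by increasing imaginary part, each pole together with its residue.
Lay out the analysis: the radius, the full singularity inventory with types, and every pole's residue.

Denominator factor (ψ - 2/7): pole of order 1 at 2/7, modulus 2/7.
The radius of convergence is the smallest modulus among the singular points: 2/7.
At the order-1 pole 2/7 set g(ψ) = (ψ - (2/7))*f(ψ) = -7*ψ/4 - 2/29.
Simple pole: residue = g(a) at a = 2/7, which is -33/58.

Radius of convergence at 0: 2/7.
At 2/7: a pole of order 1; residue -33/58.


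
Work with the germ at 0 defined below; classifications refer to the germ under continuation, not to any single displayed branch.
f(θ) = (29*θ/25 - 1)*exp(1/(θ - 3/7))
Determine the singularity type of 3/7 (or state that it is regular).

The point is an essential singularity.

The exponent 1/(θ - (3/7)) has a pole at 3/7, so exp(1/(θ - (3/7))) takes every nonzero value near it: an essential singularity (not a pole of any order).


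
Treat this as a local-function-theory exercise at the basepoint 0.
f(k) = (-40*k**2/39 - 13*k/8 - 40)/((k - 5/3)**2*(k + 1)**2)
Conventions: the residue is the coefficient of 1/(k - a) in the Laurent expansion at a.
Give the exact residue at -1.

The residue is -109041/26624.

At the order-2 pole -1 set g(k) = (k - (-1))^2*f(k) = (-40*k**2/39 - 13*k/8 - 40)/(k - 5/3)**2.
Order-2 pole: residue = g'(a); g'(-1) = -109041/26624, so the residue is -109041/26624.
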